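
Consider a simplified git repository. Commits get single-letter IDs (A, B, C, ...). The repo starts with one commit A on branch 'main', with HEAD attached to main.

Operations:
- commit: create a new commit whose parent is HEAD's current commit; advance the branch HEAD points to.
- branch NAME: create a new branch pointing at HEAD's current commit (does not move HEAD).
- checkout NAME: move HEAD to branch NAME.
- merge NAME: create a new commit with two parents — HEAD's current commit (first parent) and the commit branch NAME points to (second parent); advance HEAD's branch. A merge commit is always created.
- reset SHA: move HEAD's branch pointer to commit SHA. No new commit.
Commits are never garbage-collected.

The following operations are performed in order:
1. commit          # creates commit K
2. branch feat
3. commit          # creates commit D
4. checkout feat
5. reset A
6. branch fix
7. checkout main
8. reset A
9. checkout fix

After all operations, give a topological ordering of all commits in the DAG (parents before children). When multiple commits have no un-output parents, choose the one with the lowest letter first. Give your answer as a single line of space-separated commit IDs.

Answer: A K D

Derivation:
After op 1 (commit): HEAD=main@K [main=K]
After op 2 (branch): HEAD=main@K [feat=K main=K]
After op 3 (commit): HEAD=main@D [feat=K main=D]
After op 4 (checkout): HEAD=feat@K [feat=K main=D]
After op 5 (reset): HEAD=feat@A [feat=A main=D]
After op 6 (branch): HEAD=feat@A [feat=A fix=A main=D]
After op 7 (checkout): HEAD=main@D [feat=A fix=A main=D]
After op 8 (reset): HEAD=main@A [feat=A fix=A main=A]
After op 9 (checkout): HEAD=fix@A [feat=A fix=A main=A]
commit A: parents=[]
commit D: parents=['K']
commit K: parents=['A']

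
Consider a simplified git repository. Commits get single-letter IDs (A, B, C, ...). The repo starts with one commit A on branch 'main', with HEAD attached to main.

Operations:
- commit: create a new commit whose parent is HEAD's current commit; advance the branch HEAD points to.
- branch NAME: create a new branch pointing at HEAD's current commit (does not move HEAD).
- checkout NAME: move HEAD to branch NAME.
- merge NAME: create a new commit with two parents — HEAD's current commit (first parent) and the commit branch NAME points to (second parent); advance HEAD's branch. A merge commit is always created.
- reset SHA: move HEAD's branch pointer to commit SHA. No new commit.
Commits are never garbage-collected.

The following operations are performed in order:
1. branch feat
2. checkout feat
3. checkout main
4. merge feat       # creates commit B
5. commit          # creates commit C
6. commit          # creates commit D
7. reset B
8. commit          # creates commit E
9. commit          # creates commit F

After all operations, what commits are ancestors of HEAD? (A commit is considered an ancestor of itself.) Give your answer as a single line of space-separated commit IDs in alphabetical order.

Answer: A B E F

Derivation:
After op 1 (branch): HEAD=main@A [feat=A main=A]
After op 2 (checkout): HEAD=feat@A [feat=A main=A]
After op 3 (checkout): HEAD=main@A [feat=A main=A]
After op 4 (merge): HEAD=main@B [feat=A main=B]
After op 5 (commit): HEAD=main@C [feat=A main=C]
After op 6 (commit): HEAD=main@D [feat=A main=D]
After op 7 (reset): HEAD=main@B [feat=A main=B]
After op 8 (commit): HEAD=main@E [feat=A main=E]
After op 9 (commit): HEAD=main@F [feat=A main=F]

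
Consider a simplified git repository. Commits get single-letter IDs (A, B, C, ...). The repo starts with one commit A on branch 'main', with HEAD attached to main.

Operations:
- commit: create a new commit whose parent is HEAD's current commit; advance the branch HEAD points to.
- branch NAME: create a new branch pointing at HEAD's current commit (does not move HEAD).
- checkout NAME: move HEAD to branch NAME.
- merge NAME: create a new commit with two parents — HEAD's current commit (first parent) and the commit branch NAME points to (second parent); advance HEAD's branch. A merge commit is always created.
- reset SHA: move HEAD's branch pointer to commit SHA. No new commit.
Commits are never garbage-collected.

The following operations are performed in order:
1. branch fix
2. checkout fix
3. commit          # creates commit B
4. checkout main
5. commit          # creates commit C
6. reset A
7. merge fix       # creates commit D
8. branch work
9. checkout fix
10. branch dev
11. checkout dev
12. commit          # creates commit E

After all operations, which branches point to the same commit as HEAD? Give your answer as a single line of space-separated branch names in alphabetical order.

After op 1 (branch): HEAD=main@A [fix=A main=A]
After op 2 (checkout): HEAD=fix@A [fix=A main=A]
After op 3 (commit): HEAD=fix@B [fix=B main=A]
After op 4 (checkout): HEAD=main@A [fix=B main=A]
After op 5 (commit): HEAD=main@C [fix=B main=C]
After op 6 (reset): HEAD=main@A [fix=B main=A]
After op 7 (merge): HEAD=main@D [fix=B main=D]
After op 8 (branch): HEAD=main@D [fix=B main=D work=D]
After op 9 (checkout): HEAD=fix@B [fix=B main=D work=D]
After op 10 (branch): HEAD=fix@B [dev=B fix=B main=D work=D]
After op 11 (checkout): HEAD=dev@B [dev=B fix=B main=D work=D]
After op 12 (commit): HEAD=dev@E [dev=E fix=B main=D work=D]

Answer: dev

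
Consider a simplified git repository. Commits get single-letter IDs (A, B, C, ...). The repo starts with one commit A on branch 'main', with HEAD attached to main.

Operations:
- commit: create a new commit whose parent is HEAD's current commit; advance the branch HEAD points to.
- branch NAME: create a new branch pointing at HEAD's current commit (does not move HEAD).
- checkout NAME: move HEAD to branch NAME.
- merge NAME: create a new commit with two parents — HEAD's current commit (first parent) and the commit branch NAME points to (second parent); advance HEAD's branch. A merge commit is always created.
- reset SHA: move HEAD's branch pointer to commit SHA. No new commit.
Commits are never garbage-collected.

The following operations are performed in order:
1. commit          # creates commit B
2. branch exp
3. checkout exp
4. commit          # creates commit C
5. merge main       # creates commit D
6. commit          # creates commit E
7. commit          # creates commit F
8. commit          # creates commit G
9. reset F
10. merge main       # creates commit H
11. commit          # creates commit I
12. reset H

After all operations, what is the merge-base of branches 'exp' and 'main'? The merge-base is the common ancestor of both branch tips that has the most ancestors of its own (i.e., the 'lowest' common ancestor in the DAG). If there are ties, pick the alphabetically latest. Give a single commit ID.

After op 1 (commit): HEAD=main@B [main=B]
After op 2 (branch): HEAD=main@B [exp=B main=B]
After op 3 (checkout): HEAD=exp@B [exp=B main=B]
After op 4 (commit): HEAD=exp@C [exp=C main=B]
After op 5 (merge): HEAD=exp@D [exp=D main=B]
After op 6 (commit): HEAD=exp@E [exp=E main=B]
After op 7 (commit): HEAD=exp@F [exp=F main=B]
After op 8 (commit): HEAD=exp@G [exp=G main=B]
After op 9 (reset): HEAD=exp@F [exp=F main=B]
After op 10 (merge): HEAD=exp@H [exp=H main=B]
After op 11 (commit): HEAD=exp@I [exp=I main=B]
After op 12 (reset): HEAD=exp@H [exp=H main=B]
ancestors(exp=H): ['A', 'B', 'C', 'D', 'E', 'F', 'H']
ancestors(main=B): ['A', 'B']
common: ['A', 'B']

Answer: B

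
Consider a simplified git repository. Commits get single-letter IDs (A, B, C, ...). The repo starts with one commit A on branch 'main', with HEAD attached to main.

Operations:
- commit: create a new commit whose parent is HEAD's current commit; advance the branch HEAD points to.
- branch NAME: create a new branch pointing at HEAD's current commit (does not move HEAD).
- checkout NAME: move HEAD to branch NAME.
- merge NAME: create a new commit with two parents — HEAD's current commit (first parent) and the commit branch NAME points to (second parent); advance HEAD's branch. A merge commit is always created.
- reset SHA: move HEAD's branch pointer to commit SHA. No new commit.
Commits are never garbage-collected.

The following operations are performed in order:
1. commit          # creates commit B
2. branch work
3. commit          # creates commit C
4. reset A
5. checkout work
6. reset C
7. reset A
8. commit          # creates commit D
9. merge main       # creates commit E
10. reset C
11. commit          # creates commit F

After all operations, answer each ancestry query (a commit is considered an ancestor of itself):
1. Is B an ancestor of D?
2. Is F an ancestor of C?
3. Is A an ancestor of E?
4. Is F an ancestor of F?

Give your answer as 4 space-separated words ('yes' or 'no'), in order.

Answer: no no yes yes

Derivation:
After op 1 (commit): HEAD=main@B [main=B]
After op 2 (branch): HEAD=main@B [main=B work=B]
After op 3 (commit): HEAD=main@C [main=C work=B]
After op 4 (reset): HEAD=main@A [main=A work=B]
After op 5 (checkout): HEAD=work@B [main=A work=B]
After op 6 (reset): HEAD=work@C [main=A work=C]
After op 7 (reset): HEAD=work@A [main=A work=A]
After op 8 (commit): HEAD=work@D [main=A work=D]
After op 9 (merge): HEAD=work@E [main=A work=E]
After op 10 (reset): HEAD=work@C [main=A work=C]
After op 11 (commit): HEAD=work@F [main=A work=F]
ancestors(D) = {A,D}; B in? no
ancestors(C) = {A,B,C}; F in? no
ancestors(E) = {A,D,E}; A in? yes
ancestors(F) = {A,B,C,F}; F in? yes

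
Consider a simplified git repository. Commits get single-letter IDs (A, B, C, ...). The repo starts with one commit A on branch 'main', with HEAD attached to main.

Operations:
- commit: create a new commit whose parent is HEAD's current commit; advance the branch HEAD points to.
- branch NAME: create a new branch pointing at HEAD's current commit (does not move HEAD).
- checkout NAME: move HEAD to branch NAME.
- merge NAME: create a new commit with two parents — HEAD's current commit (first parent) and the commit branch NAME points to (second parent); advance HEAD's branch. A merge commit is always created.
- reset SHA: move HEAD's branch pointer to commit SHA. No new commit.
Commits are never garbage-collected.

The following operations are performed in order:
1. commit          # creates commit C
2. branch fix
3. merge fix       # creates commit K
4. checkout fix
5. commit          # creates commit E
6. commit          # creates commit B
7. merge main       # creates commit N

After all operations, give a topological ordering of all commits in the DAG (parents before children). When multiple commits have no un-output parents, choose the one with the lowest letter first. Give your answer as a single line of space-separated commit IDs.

Answer: A C E B K N

Derivation:
After op 1 (commit): HEAD=main@C [main=C]
After op 2 (branch): HEAD=main@C [fix=C main=C]
After op 3 (merge): HEAD=main@K [fix=C main=K]
After op 4 (checkout): HEAD=fix@C [fix=C main=K]
After op 5 (commit): HEAD=fix@E [fix=E main=K]
After op 6 (commit): HEAD=fix@B [fix=B main=K]
After op 7 (merge): HEAD=fix@N [fix=N main=K]
commit A: parents=[]
commit B: parents=['E']
commit C: parents=['A']
commit E: parents=['C']
commit K: parents=['C', 'C']
commit N: parents=['B', 'K']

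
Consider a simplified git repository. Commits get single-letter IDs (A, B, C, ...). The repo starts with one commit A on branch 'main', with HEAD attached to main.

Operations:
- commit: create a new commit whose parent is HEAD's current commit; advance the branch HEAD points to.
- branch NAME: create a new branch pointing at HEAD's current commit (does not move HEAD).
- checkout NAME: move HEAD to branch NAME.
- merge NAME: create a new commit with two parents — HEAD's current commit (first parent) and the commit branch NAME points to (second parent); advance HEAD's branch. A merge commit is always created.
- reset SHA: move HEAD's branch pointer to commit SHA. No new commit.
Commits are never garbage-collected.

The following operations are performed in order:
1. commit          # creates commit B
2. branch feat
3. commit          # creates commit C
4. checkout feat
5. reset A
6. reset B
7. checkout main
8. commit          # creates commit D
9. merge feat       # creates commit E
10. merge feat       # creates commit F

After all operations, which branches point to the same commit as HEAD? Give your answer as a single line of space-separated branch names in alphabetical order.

After op 1 (commit): HEAD=main@B [main=B]
After op 2 (branch): HEAD=main@B [feat=B main=B]
After op 3 (commit): HEAD=main@C [feat=B main=C]
After op 4 (checkout): HEAD=feat@B [feat=B main=C]
After op 5 (reset): HEAD=feat@A [feat=A main=C]
After op 6 (reset): HEAD=feat@B [feat=B main=C]
After op 7 (checkout): HEAD=main@C [feat=B main=C]
After op 8 (commit): HEAD=main@D [feat=B main=D]
After op 9 (merge): HEAD=main@E [feat=B main=E]
After op 10 (merge): HEAD=main@F [feat=B main=F]

Answer: main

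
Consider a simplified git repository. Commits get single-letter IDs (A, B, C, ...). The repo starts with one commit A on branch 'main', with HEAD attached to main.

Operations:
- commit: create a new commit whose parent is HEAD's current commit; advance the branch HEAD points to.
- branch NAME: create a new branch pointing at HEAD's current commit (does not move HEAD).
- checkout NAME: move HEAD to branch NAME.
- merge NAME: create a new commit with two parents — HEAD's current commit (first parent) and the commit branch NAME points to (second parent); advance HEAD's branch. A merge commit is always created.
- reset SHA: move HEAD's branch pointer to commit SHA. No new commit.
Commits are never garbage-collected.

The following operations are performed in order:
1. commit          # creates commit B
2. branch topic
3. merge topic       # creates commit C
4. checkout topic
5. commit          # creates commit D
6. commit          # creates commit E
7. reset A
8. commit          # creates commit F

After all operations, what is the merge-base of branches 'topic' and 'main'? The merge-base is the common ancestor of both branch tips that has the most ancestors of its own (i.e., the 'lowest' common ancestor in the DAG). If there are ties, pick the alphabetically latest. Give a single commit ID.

After op 1 (commit): HEAD=main@B [main=B]
After op 2 (branch): HEAD=main@B [main=B topic=B]
After op 3 (merge): HEAD=main@C [main=C topic=B]
After op 4 (checkout): HEAD=topic@B [main=C topic=B]
After op 5 (commit): HEAD=topic@D [main=C topic=D]
After op 6 (commit): HEAD=topic@E [main=C topic=E]
After op 7 (reset): HEAD=topic@A [main=C topic=A]
After op 8 (commit): HEAD=topic@F [main=C topic=F]
ancestors(topic=F): ['A', 'F']
ancestors(main=C): ['A', 'B', 'C']
common: ['A']

Answer: A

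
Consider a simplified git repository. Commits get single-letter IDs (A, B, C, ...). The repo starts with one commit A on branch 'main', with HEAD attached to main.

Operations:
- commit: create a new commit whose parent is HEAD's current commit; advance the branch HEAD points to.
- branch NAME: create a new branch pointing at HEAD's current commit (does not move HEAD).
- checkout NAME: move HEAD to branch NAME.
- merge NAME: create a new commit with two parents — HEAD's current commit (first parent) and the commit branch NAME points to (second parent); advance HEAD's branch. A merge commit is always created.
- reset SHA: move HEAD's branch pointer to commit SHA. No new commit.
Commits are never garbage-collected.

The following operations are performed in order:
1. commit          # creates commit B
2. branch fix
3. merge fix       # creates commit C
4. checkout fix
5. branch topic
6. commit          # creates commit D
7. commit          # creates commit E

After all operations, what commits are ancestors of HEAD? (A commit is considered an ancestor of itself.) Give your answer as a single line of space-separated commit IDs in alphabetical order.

Answer: A B D E

Derivation:
After op 1 (commit): HEAD=main@B [main=B]
After op 2 (branch): HEAD=main@B [fix=B main=B]
After op 3 (merge): HEAD=main@C [fix=B main=C]
After op 4 (checkout): HEAD=fix@B [fix=B main=C]
After op 5 (branch): HEAD=fix@B [fix=B main=C topic=B]
After op 6 (commit): HEAD=fix@D [fix=D main=C topic=B]
After op 7 (commit): HEAD=fix@E [fix=E main=C topic=B]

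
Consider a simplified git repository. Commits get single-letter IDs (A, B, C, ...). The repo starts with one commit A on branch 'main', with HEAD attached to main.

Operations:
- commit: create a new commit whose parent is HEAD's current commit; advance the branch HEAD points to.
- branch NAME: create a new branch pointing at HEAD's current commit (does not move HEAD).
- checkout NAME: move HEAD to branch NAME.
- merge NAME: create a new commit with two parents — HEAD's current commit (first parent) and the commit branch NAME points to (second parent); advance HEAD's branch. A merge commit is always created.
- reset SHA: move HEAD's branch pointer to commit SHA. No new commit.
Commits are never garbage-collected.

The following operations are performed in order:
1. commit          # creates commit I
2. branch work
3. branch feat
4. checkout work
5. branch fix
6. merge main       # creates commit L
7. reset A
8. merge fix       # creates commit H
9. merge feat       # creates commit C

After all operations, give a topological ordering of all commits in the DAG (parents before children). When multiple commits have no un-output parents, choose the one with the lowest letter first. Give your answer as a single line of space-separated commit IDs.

After op 1 (commit): HEAD=main@I [main=I]
After op 2 (branch): HEAD=main@I [main=I work=I]
After op 3 (branch): HEAD=main@I [feat=I main=I work=I]
After op 4 (checkout): HEAD=work@I [feat=I main=I work=I]
After op 5 (branch): HEAD=work@I [feat=I fix=I main=I work=I]
After op 6 (merge): HEAD=work@L [feat=I fix=I main=I work=L]
After op 7 (reset): HEAD=work@A [feat=I fix=I main=I work=A]
After op 8 (merge): HEAD=work@H [feat=I fix=I main=I work=H]
After op 9 (merge): HEAD=work@C [feat=I fix=I main=I work=C]
commit A: parents=[]
commit C: parents=['H', 'I']
commit H: parents=['A', 'I']
commit I: parents=['A']
commit L: parents=['I', 'I']

Answer: A I H C L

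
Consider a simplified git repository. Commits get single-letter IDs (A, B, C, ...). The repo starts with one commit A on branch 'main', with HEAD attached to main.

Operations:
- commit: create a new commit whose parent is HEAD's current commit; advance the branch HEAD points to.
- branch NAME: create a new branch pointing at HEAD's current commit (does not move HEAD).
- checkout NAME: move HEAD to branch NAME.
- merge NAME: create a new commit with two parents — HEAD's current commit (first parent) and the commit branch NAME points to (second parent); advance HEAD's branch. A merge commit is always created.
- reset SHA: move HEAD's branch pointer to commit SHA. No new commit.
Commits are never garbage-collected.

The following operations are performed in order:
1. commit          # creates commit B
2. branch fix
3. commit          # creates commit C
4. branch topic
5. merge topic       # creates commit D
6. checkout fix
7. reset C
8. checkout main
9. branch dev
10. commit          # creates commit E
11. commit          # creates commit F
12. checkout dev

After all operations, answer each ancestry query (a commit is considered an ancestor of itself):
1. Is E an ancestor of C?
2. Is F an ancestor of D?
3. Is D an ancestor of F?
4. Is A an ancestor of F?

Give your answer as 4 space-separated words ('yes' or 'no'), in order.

Answer: no no yes yes

Derivation:
After op 1 (commit): HEAD=main@B [main=B]
After op 2 (branch): HEAD=main@B [fix=B main=B]
After op 3 (commit): HEAD=main@C [fix=B main=C]
After op 4 (branch): HEAD=main@C [fix=B main=C topic=C]
After op 5 (merge): HEAD=main@D [fix=B main=D topic=C]
After op 6 (checkout): HEAD=fix@B [fix=B main=D topic=C]
After op 7 (reset): HEAD=fix@C [fix=C main=D topic=C]
After op 8 (checkout): HEAD=main@D [fix=C main=D topic=C]
After op 9 (branch): HEAD=main@D [dev=D fix=C main=D topic=C]
After op 10 (commit): HEAD=main@E [dev=D fix=C main=E topic=C]
After op 11 (commit): HEAD=main@F [dev=D fix=C main=F topic=C]
After op 12 (checkout): HEAD=dev@D [dev=D fix=C main=F topic=C]
ancestors(C) = {A,B,C}; E in? no
ancestors(D) = {A,B,C,D}; F in? no
ancestors(F) = {A,B,C,D,E,F}; D in? yes
ancestors(F) = {A,B,C,D,E,F}; A in? yes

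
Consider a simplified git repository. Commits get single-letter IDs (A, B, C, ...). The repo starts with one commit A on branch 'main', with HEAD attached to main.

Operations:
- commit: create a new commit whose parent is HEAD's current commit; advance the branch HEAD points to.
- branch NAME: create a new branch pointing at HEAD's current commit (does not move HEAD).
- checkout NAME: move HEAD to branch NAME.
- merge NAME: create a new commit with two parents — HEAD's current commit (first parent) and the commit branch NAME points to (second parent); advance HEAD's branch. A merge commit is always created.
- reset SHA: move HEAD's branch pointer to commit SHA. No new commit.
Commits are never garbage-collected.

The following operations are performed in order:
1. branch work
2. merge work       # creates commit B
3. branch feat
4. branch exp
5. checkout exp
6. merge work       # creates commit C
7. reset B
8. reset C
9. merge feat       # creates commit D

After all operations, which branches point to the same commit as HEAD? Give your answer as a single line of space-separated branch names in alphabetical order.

After op 1 (branch): HEAD=main@A [main=A work=A]
After op 2 (merge): HEAD=main@B [main=B work=A]
After op 3 (branch): HEAD=main@B [feat=B main=B work=A]
After op 4 (branch): HEAD=main@B [exp=B feat=B main=B work=A]
After op 5 (checkout): HEAD=exp@B [exp=B feat=B main=B work=A]
After op 6 (merge): HEAD=exp@C [exp=C feat=B main=B work=A]
After op 7 (reset): HEAD=exp@B [exp=B feat=B main=B work=A]
After op 8 (reset): HEAD=exp@C [exp=C feat=B main=B work=A]
After op 9 (merge): HEAD=exp@D [exp=D feat=B main=B work=A]

Answer: exp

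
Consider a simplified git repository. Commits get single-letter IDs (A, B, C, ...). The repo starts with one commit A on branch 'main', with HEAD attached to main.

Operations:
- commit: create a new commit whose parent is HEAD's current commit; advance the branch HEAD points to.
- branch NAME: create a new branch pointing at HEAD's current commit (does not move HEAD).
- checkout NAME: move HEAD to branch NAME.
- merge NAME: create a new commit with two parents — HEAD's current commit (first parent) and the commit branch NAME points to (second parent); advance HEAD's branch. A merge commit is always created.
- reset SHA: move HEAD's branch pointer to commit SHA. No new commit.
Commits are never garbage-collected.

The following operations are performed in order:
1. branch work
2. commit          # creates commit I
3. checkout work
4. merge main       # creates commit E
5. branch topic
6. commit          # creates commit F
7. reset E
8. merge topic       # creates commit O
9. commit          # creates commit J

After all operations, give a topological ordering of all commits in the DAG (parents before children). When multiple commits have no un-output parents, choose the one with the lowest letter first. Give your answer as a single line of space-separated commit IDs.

After op 1 (branch): HEAD=main@A [main=A work=A]
After op 2 (commit): HEAD=main@I [main=I work=A]
After op 3 (checkout): HEAD=work@A [main=I work=A]
After op 4 (merge): HEAD=work@E [main=I work=E]
After op 5 (branch): HEAD=work@E [main=I topic=E work=E]
After op 6 (commit): HEAD=work@F [main=I topic=E work=F]
After op 7 (reset): HEAD=work@E [main=I topic=E work=E]
After op 8 (merge): HEAD=work@O [main=I topic=E work=O]
After op 9 (commit): HEAD=work@J [main=I topic=E work=J]
commit A: parents=[]
commit E: parents=['A', 'I']
commit F: parents=['E']
commit I: parents=['A']
commit J: parents=['O']
commit O: parents=['E', 'E']

Answer: A I E F O J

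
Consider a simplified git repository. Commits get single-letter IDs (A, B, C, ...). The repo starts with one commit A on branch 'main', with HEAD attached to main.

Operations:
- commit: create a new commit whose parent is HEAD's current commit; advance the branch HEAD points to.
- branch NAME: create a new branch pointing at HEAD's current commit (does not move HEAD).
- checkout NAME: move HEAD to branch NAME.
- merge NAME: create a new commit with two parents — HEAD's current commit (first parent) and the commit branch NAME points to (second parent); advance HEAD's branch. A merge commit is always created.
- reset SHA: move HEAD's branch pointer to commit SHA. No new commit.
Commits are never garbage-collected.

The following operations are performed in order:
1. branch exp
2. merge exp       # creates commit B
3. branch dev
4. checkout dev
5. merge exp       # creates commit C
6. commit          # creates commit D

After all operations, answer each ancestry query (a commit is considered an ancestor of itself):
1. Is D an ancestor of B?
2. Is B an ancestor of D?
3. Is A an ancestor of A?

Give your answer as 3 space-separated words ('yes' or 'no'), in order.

After op 1 (branch): HEAD=main@A [exp=A main=A]
After op 2 (merge): HEAD=main@B [exp=A main=B]
After op 3 (branch): HEAD=main@B [dev=B exp=A main=B]
After op 4 (checkout): HEAD=dev@B [dev=B exp=A main=B]
After op 5 (merge): HEAD=dev@C [dev=C exp=A main=B]
After op 6 (commit): HEAD=dev@D [dev=D exp=A main=B]
ancestors(B) = {A,B}; D in? no
ancestors(D) = {A,B,C,D}; B in? yes
ancestors(A) = {A}; A in? yes

Answer: no yes yes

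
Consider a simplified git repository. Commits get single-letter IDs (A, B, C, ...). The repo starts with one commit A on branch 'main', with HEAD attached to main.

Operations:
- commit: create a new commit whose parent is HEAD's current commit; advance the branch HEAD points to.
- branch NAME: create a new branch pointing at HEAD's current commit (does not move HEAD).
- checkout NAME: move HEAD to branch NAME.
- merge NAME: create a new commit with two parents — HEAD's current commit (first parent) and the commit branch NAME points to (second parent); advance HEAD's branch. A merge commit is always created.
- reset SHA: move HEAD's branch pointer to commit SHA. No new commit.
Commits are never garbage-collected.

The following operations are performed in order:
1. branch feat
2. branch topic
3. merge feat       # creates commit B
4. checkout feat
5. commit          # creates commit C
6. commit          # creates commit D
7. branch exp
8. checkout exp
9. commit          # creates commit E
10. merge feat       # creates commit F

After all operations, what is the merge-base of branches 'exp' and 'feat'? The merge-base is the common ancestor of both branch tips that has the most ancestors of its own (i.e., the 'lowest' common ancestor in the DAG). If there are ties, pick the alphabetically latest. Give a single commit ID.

Answer: D

Derivation:
After op 1 (branch): HEAD=main@A [feat=A main=A]
After op 2 (branch): HEAD=main@A [feat=A main=A topic=A]
After op 3 (merge): HEAD=main@B [feat=A main=B topic=A]
After op 4 (checkout): HEAD=feat@A [feat=A main=B topic=A]
After op 5 (commit): HEAD=feat@C [feat=C main=B topic=A]
After op 6 (commit): HEAD=feat@D [feat=D main=B topic=A]
After op 7 (branch): HEAD=feat@D [exp=D feat=D main=B topic=A]
After op 8 (checkout): HEAD=exp@D [exp=D feat=D main=B topic=A]
After op 9 (commit): HEAD=exp@E [exp=E feat=D main=B topic=A]
After op 10 (merge): HEAD=exp@F [exp=F feat=D main=B topic=A]
ancestors(exp=F): ['A', 'C', 'D', 'E', 'F']
ancestors(feat=D): ['A', 'C', 'D']
common: ['A', 'C', 'D']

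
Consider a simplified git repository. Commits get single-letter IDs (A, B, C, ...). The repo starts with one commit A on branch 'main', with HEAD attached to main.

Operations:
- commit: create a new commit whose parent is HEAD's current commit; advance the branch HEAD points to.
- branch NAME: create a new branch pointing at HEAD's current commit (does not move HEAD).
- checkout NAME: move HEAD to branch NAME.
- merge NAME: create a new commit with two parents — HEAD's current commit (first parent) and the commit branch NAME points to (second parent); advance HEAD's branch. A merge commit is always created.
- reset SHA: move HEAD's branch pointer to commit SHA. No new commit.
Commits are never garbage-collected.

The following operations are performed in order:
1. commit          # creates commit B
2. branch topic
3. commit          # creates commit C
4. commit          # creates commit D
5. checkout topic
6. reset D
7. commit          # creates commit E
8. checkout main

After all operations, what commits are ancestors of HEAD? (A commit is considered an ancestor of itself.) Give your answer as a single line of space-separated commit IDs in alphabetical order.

Answer: A B C D

Derivation:
After op 1 (commit): HEAD=main@B [main=B]
After op 2 (branch): HEAD=main@B [main=B topic=B]
After op 3 (commit): HEAD=main@C [main=C topic=B]
After op 4 (commit): HEAD=main@D [main=D topic=B]
After op 5 (checkout): HEAD=topic@B [main=D topic=B]
After op 6 (reset): HEAD=topic@D [main=D topic=D]
After op 7 (commit): HEAD=topic@E [main=D topic=E]
After op 8 (checkout): HEAD=main@D [main=D topic=E]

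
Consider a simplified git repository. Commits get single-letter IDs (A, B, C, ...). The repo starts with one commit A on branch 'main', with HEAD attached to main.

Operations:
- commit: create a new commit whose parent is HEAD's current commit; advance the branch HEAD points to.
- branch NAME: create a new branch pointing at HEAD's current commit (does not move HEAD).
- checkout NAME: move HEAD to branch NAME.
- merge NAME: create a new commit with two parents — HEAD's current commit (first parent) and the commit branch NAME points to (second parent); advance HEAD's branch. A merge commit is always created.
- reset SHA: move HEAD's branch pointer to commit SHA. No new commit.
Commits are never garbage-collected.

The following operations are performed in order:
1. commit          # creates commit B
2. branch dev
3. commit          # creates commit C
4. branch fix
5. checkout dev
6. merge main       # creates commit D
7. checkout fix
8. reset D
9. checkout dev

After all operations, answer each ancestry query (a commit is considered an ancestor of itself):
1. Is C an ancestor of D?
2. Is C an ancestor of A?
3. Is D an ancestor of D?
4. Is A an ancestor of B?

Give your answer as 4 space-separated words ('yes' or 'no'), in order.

Answer: yes no yes yes

Derivation:
After op 1 (commit): HEAD=main@B [main=B]
After op 2 (branch): HEAD=main@B [dev=B main=B]
After op 3 (commit): HEAD=main@C [dev=B main=C]
After op 4 (branch): HEAD=main@C [dev=B fix=C main=C]
After op 5 (checkout): HEAD=dev@B [dev=B fix=C main=C]
After op 6 (merge): HEAD=dev@D [dev=D fix=C main=C]
After op 7 (checkout): HEAD=fix@C [dev=D fix=C main=C]
After op 8 (reset): HEAD=fix@D [dev=D fix=D main=C]
After op 9 (checkout): HEAD=dev@D [dev=D fix=D main=C]
ancestors(D) = {A,B,C,D}; C in? yes
ancestors(A) = {A}; C in? no
ancestors(D) = {A,B,C,D}; D in? yes
ancestors(B) = {A,B}; A in? yes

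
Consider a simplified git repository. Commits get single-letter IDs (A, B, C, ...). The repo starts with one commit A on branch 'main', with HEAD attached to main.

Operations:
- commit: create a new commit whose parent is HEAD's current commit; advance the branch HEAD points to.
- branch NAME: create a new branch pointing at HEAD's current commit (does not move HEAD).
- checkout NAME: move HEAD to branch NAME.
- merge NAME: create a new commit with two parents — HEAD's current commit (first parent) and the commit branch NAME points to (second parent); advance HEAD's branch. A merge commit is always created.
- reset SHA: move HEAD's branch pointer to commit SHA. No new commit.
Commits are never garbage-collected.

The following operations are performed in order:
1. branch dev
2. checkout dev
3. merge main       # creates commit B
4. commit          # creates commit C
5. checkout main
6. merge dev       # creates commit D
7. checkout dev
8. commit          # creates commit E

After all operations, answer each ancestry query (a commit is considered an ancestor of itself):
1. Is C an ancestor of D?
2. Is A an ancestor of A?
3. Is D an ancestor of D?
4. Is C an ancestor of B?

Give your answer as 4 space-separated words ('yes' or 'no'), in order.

After op 1 (branch): HEAD=main@A [dev=A main=A]
After op 2 (checkout): HEAD=dev@A [dev=A main=A]
After op 3 (merge): HEAD=dev@B [dev=B main=A]
After op 4 (commit): HEAD=dev@C [dev=C main=A]
After op 5 (checkout): HEAD=main@A [dev=C main=A]
After op 6 (merge): HEAD=main@D [dev=C main=D]
After op 7 (checkout): HEAD=dev@C [dev=C main=D]
After op 8 (commit): HEAD=dev@E [dev=E main=D]
ancestors(D) = {A,B,C,D}; C in? yes
ancestors(A) = {A}; A in? yes
ancestors(D) = {A,B,C,D}; D in? yes
ancestors(B) = {A,B}; C in? no

Answer: yes yes yes no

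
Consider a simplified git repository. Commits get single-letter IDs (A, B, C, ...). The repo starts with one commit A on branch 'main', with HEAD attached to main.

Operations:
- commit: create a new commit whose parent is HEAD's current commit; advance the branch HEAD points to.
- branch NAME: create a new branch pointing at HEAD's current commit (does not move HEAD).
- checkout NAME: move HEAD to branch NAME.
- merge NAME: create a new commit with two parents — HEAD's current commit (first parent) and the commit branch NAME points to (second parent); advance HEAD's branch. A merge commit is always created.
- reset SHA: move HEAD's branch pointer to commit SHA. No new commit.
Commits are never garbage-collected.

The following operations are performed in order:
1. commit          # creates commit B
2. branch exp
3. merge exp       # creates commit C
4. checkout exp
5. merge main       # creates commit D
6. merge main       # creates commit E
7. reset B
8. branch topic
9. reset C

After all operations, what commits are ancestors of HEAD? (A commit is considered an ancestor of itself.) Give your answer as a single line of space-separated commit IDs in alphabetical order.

After op 1 (commit): HEAD=main@B [main=B]
After op 2 (branch): HEAD=main@B [exp=B main=B]
After op 3 (merge): HEAD=main@C [exp=B main=C]
After op 4 (checkout): HEAD=exp@B [exp=B main=C]
After op 5 (merge): HEAD=exp@D [exp=D main=C]
After op 6 (merge): HEAD=exp@E [exp=E main=C]
After op 7 (reset): HEAD=exp@B [exp=B main=C]
After op 8 (branch): HEAD=exp@B [exp=B main=C topic=B]
After op 9 (reset): HEAD=exp@C [exp=C main=C topic=B]

Answer: A B C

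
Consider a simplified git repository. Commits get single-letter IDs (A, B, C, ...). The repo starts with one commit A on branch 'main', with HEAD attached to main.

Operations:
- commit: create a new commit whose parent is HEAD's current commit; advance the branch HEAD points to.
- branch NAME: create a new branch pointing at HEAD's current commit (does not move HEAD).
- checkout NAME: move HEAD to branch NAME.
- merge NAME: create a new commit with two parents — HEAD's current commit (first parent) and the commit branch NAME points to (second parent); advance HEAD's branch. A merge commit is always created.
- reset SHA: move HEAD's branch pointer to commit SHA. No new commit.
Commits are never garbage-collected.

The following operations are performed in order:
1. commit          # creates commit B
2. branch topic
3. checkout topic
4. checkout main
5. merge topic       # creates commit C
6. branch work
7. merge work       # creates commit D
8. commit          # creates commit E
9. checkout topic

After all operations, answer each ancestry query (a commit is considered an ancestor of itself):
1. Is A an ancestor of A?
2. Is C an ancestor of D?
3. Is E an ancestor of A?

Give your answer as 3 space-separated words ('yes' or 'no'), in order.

Answer: yes yes no

Derivation:
After op 1 (commit): HEAD=main@B [main=B]
After op 2 (branch): HEAD=main@B [main=B topic=B]
After op 3 (checkout): HEAD=topic@B [main=B topic=B]
After op 4 (checkout): HEAD=main@B [main=B topic=B]
After op 5 (merge): HEAD=main@C [main=C topic=B]
After op 6 (branch): HEAD=main@C [main=C topic=B work=C]
After op 7 (merge): HEAD=main@D [main=D topic=B work=C]
After op 8 (commit): HEAD=main@E [main=E topic=B work=C]
After op 9 (checkout): HEAD=topic@B [main=E topic=B work=C]
ancestors(A) = {A}; A in? yes
ancestors(D) = {A,B,C,D}; C in? yes
ancestors(A) = {A}; E in? no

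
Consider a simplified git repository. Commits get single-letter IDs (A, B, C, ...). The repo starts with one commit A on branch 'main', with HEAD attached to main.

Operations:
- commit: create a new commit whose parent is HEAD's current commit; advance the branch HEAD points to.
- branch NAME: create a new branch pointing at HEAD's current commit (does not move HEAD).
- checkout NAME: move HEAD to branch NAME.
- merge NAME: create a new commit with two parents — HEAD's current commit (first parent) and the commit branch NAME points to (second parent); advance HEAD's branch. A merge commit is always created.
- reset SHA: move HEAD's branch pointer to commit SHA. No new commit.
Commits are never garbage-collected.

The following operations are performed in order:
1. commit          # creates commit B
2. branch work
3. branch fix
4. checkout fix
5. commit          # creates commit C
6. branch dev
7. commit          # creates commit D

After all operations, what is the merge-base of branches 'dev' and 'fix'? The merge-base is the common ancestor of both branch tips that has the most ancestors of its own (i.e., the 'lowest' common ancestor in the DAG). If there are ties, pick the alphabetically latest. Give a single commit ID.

After op 1 (commit): HEAD=main@B [main=B]
After op 2 (branch): HEAD=main@B [main=B work=B]
After op 3 (branch): HEAD=main@B [fix=B main=B work=B]
After op 4 (checkout): HEAD=fix@B [fix=B main=B work=B]
After op 5 (commit): HEAD=fix@C [fix=C main=B work=B]
After op 6 (branch): HEAD=fix@C [dev=C fix=C main=B work=B]
After op 7 (commit): HEAD=fix@D [dev=C fix=D main=B work=B]
ancestors(dev=C): ['A', 'B', 'C']
ancestors(fix=D): ['A', 'B', 'C', 'D']
common: ['A', 'B', 'C']

Answer: C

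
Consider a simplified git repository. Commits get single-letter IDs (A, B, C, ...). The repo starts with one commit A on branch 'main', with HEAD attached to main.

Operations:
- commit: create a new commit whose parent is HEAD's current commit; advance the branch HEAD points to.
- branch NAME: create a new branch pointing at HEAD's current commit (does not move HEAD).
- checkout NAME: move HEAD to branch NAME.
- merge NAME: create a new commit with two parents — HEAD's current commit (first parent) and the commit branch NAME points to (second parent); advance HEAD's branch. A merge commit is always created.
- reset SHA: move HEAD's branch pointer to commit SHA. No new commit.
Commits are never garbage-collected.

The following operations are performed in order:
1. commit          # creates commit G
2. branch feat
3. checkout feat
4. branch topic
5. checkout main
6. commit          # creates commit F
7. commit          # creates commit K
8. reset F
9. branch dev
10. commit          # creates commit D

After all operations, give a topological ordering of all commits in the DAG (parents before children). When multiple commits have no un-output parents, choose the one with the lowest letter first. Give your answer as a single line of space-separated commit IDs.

Answer: A G F D K

Derivation:
After op 1 (commit): HEAD=main@G [main=G]
After op 2 (branch): HEAD=main@G [feat=G main=G]
After op 3 (checkout): HEAD=feat@G [feat=G main=G]
After op 4 (branch): HEAD=feat@G [feat=G main=G topic=G]
After op 5 (checkout): HEAD=main@G [feat=G main=G topic=G]
After op 6 (commit): HEAD=main@F [feat=G main=F topic=G]
After op 7 (commit): HEAD=main@K [feat=G main=K topic=G]
After op 8 (reset): HEAD=main@F [feat=G main=F topic=G]
After op 9 (branch): HEAD=main@F [dev=F feat=G main=F topic=G]
After op 10 (commit): HEAD=main@D [dev=F feat=G main=D topic=G]
commit A: parents=[]
commit D: parents=['F']
commit F: parents=['G']
commit G: parents=['A']
commit K: parents=['F']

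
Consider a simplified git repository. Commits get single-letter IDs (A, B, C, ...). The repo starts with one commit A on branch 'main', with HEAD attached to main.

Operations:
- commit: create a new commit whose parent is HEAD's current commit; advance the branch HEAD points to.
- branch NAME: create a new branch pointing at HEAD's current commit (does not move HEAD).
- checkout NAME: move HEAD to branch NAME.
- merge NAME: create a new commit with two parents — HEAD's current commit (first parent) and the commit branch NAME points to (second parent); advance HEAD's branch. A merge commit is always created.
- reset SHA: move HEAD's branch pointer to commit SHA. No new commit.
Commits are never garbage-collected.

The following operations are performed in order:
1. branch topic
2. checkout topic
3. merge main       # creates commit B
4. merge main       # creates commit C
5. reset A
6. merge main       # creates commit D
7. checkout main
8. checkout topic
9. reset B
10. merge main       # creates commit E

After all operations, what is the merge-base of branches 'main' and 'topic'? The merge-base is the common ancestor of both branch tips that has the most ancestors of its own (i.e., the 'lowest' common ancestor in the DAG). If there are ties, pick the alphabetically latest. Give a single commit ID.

Answer: A

Derivation:
After op 1 (branch): HEAD=main@A [main=A topic=A]
After op 2 (checkout): HEAD=topic@A [main=A topic=A]
After op 3 (merge): HEAD=topic@B [main=A topic=B]
After op 4 (merge): HEAD=topic@C [main=A topic=C]
After op 5 (reset): HEAD=topic@A [main=A topic=A]
After op 6 (merge): HEAD=topic@D [main=A topic=D]
After op 7 (checkout): HEAD=main@A [main=A topic=D]
After op 8 (checkout): HEAD=topic@D [main=A topic=D]
After op 9 (reset): HEAD=topic@B [main=A topic=B]
After op 10 (merge): HEAD=topic@E [main=A topic=E]
ancestors(main=A): ['A']
ancestors(topic=E): ['A', 'B', 'E']
common: ['A']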